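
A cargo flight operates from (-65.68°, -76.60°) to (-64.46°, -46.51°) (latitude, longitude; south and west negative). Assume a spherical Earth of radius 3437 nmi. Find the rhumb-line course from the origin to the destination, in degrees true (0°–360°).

Δψ = ln[tan(π/4+φ₂/2)/tan(π/4+φ₁/2)] = +0.0505
Δλ = +0.5252 rad (taken the short way round)
course = atan2(Δλ, Δψ) = 84.50°

84.5°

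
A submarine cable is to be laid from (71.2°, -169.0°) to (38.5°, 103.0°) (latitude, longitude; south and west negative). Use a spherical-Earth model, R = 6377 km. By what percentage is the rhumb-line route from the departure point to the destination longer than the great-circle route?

7.4%

Great circle: σ = 0.9297 rad → d_gc = Rσ = 5928.5 km
Rhumb: Δφ = -0.5707, Δλ = -1.5359, Δψ = -1.0694, q = Δφ/Δψ = 0.5337 → d_rh = R√(Δφ²+q²Δλ²) = 6369.4 km
Excess = (6369.4 − 5928.5) / 5928.5 = 440.9 / 5928.5 = 7.44% ≈ 7.4%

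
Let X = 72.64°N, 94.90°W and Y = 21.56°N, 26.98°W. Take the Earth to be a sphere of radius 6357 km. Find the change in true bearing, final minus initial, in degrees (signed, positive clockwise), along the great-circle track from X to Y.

+57.3°

At departure: θ₁ = atan2(sin Δλ cos φ₂, cos φ₁ sin φ₂ − sin φ₁ cos φ₂ cos Δλ) = 104.57°
At arrival: θ₂ = atan2(sin Δλ cos φ₁, −cos φ₂ sin φ₁ + sin φ₂ cos φ₁ cos Δλ) = 161.91°
Δθ = θ₂ − θ₁ = +57.3°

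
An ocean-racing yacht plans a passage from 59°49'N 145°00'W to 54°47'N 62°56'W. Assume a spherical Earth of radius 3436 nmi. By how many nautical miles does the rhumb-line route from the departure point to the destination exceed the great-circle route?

Great circle: cos σ = sin φ₁ sin φ₂ + cos φ₁ cos φ₂ cos Δλ,  σ = 0.7284 rad → d_gc = 2502.8 nmi
Rhumb line: Δψ = -0.1629, q = Δφ/Δψ = 0.5392, d_rh = R√(Δφ²+q²Δλ²) = 2670.9 nmi
Excess = 2670.9 − 2502.8 = 168.1 ≈ 168 nmi

168 nmi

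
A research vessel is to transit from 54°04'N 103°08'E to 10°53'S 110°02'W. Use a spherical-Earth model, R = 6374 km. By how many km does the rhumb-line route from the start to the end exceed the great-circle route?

Great circle: cos σ = sin φ₁ sin φ₂ + cos φ₁ cos φ₂ cos Δλ,  σ = 2.2592 rad → d_gc = 14399.9 km
Rhumb line: Δψ = -1.3173, q = Δφ/Δψ = 0.8606, d_rh = R√(Δφ²+q²Δλ²) = 15805.5 km
Excess = 15805.5 − 14399.9 = 1405.6 ≈ 1406 km

1406 km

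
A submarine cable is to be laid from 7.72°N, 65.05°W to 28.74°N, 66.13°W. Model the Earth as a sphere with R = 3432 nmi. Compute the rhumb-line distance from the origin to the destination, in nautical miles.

Rhumb course C = atan2(Δλ, Δψ) with Δψ = ln[tan(π/4+φ₂/2)/tan(π/4+φ₁/2)] = +0.3889, Δλ = -0.0188 → C = 357.23°
d = R·|Δφ| / |cos C| = 3432·0.36687 / 0.99883 = 1261 nmi

1261 nmi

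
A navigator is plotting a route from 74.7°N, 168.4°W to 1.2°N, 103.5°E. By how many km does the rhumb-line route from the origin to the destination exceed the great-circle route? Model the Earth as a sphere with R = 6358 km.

Great circle: cos σ = sin φ₁ sin φ₂ + cos φ₁ cos φ₂ cos Δλ,  σ = 1.5418 rad → d_gc = 9803.1 km
Rhumb line: Δψ = -1.9866, q = Δφ/Δψ = 0.6457, d_rh = R√(Δφ²+q²Δλ²) = 10313.8 km
Excess = 10313.8 − 9803.1 = 510.7 ≈ 511 km

511 km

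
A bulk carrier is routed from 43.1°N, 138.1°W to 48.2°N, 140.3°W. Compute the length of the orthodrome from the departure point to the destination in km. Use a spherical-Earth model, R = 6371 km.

592 km

Haversine: a = sin²(Δφ/2)+cos φ₁ cos φ₂ sin²(Δλ/2) = 0.00216;  σ = 2·atan2(√a,√(1−a))
σ = 5.326° → d = Rσ = 6371·0.09296 = 592 km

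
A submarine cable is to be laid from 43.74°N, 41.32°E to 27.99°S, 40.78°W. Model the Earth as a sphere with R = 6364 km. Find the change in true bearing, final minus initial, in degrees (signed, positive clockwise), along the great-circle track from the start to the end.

-16.8°

At departure: θ₁ = atan2(sin Δλ cos φ₂, cos φ₁ sin φ₂ − sin φ₁ cos φ₂ cos Δλ) = 244.19°
At arrival: θ₂ = atan2(sin Δλ cos φ₁, −cos φ₂ sin φ₁ + sin φ₂ cos φ₁ cos Δλ) = 227.44°
Δθ = θ₂ − θ₁ = -16.8°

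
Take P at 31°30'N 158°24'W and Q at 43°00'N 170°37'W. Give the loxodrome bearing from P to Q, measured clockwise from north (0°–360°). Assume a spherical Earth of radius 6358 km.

Δψ = ln[tan(π/4+φ₂/2)/tan(π/4+φ₁/2)] = +0.2531
Δλ = -0.2132 rad (taken the short way round)
course = atan2(Δλ, Δψ) = 319.88°

319.9°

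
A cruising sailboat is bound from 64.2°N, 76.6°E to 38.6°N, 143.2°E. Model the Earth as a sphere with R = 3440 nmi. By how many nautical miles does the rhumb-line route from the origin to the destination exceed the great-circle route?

103 nmi

Great circle: cos σ = sin φ₁ sin φ₂ + cos φ₁ cos φ₂ cos Δλ,  σ = 0.7999 rad → d_gc = 2751.7 nmi
Rhumb line: Δψ = -0.7426, q = Δφ/Δψ = 0.6017, d_rh = R√(Δφ²+q²Δλ²) = 2855.0 nmi
Excess = 2855.0 − 2751.7 = 103.3 ≈ 103 nmi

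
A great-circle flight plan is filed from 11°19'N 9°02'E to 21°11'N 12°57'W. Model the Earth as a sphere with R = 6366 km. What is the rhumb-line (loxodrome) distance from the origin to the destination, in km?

Δψ = ln[tan(π/4+φ₂/2)/tan(π/4+φ₁/2)] = +0.1796;  Δφ = +0.1722 rad,  Δλ = -0.3837 rad
q = Δφ/Δψ = 0.9587
d = R·√(Δφ² + q²Δλ²) = 6366·0.40614 = 2585 km

2585 km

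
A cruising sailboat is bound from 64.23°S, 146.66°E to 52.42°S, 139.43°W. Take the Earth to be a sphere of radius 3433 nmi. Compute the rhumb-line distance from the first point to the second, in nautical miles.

Rhumb course C = atan2(Δλ, Δψ) with Δψ = ln[tan(π/4+φ₂/2)/tan(π/4+φ₁/2)] = +0.3970, Δλ = +1.2900 → C = 72.89°
d = R·|Δφ| / |cos C| = 3433·0.20612 / 0.29413 = 2406 nmi

2406 nmi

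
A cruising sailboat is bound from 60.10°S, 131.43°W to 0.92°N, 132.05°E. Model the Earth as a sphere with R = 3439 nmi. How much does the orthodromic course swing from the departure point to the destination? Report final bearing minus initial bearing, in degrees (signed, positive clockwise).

+65.4°

At departure: θ₁ = atan2(sin Δλ cos φ₂, cos φ₁ sin φ₂ − sin φ₁ cos φ₂ cos Δλ) = 264.80°
At arrival: θ₂ = atan2(sin Δλ cos φ₁, −cos φ₂ sin φ₁ + sin φ₂ cos φ₁ cos Δλ) = 330.23°
Δθ = θ₂ − θ₁ = +65.4°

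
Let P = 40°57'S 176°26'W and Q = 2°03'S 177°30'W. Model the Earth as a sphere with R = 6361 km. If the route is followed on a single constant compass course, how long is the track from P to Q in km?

4320 km

Rhumb course C = atan2(Δλ, Δψ) with Δψ = ln[tan(π/4+φ₂/2)/tan(π/4+φ₁/2)] = +0.7489, Δλ = -0.0186 → C = 358.58°
d = R·|Δφ| / |cos C| = 6361·0.67893 / 0.99969 = 4320 km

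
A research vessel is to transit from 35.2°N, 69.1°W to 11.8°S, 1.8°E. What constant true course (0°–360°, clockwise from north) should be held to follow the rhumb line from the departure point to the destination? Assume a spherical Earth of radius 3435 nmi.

Meridional parts: M(φ₁)=+0.6571, M(φ₂)=-0.2074 → ΔM = -0.8645;  Δλ = +1.2374 rad
tan C = Δλ / ΔM = -1.4314 → C = 124.94°

124.9°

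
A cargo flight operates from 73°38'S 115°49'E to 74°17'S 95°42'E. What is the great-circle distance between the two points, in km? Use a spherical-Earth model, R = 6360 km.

618 km

Haversine: a = sin²(Δφ/2)+cos φ₁ cos φ₂ sin²(Δλ/2) = 0.00236;  σ = 2·atan2(√a,√(1−a))
σ = 5.570° → d = Rσ = 6360·0.09721 = 618 km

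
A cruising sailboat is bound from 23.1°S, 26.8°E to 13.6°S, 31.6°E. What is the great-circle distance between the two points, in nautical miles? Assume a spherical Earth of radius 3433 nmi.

631 nmi

cos σ = sin φ₁ sin φ₂ + cos φ₁ cos φ₂ cos Δλ
      = sin(-23.10°)sin(-13.60°) + cos(-23.10°)cos(-13.60°)cos(4.80°) = 0.9832
σ = 10.533° → d = Rσ = 3433·0.18383 = 631 nmi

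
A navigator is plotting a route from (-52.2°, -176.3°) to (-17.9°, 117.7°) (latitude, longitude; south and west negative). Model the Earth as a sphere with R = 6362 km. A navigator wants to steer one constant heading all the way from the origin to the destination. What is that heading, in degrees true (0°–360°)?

303.2°

Δψ = ln[tan(π/4+φ₂/2)/tan(π/4+φ₁/2)] = +0.7542
Δλ = -1.1519 rad (taken the short way round)
course = atan2(Δλ, Δψ) = 303.21°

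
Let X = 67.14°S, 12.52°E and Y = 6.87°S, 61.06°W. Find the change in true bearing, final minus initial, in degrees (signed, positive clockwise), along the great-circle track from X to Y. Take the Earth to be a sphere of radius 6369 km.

At departure: θ₁ = atan2(sin Δλ cos φ₂, cos φ₁ sin φ₂ − sin φ₁ cos φ₂ cos Δλ) = 282.56°
At arrival: θ₂ = atan2(sin Δλ cos φ₁, −cos φ₂ sin φ₁ + sin φ₂ cos φ₁ cos Δλ) = 337.55°
Δθ = θ₂ − θ₁ = +55.0°

+55.0°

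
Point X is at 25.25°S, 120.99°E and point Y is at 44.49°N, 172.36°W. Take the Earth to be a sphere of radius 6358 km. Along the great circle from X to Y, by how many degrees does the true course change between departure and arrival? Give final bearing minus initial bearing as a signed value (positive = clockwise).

+15.3°

At departure: θ₁ = atan2(sin Δλ cos φ₂, cos φ₁ sin φ₂ − sin φ₁ cos φ₂ cos Δλ) = 40.96°
At arrival: θ₂ = atan2(sin Δλ cos φ₁, −cos φ₂ sin φ₁ + sin φ₂ cos φ₁ cos Δλ) = 56.22°
Δθ = θ₂ − θ₁ = +15.3°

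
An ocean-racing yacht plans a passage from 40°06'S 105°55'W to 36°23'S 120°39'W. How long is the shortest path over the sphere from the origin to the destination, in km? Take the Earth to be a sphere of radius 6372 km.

1350 km

Haversine: a = sin²(Δφ/2)+cos φ₁ cos φ₂ sin²(Δλ/2) = 0.01118;  σ = 2·atan2(√a,√(1−a))
σ = 12.137° → d = Rσ = 6372·0.21182 = 1350 km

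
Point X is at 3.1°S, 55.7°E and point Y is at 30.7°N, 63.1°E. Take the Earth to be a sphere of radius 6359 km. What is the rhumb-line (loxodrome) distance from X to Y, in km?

Δψ = ln[tan(π/4+φ₂/2)/tan(π/4+φ₁/2)] = +0.6176;  Δφ = +0.5899 rad,  Δλ = +0.1292 rad
q = Δφ/Δψ = 0.9552
d = R·√(Δφ² + q²Δλ²) = 6359·0.60268 = 3832 km

3832 km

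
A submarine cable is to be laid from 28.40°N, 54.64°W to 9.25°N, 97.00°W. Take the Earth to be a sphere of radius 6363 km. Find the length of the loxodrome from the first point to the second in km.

4911 km

Rhumb course C = atan2(Δλ, Δψ) with Δψ = ln[tan(π/4+φ₂/2)/tan(π/4+φ₁/2)] = -0.3552, Δλ = -0.7393 → C = 244.34°
d = R·|Δφ| / |cos C| = 6363·0.33423 / 0.43302 = 4911 km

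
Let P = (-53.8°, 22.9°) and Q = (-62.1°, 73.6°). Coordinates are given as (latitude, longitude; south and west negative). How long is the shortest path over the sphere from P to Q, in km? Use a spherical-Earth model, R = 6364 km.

3038 km

Haversine: a = sin²(Δφ/2)+cos φ₁ cos φ₂ sin²(Δλ/2) = 0.05590;  σ = 2·atan2(√a,√(1−a))
σ = 27.351° → d = Rσ = 6364·0.47737 = 3038 km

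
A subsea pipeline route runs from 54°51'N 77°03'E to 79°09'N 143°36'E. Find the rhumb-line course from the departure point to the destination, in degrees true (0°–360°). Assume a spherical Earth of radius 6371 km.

44.0°

Meridional parts: M(φ₁)=+1.1497, M(φ₂)=+2.3542 → ΔM = +1.2045;  Δλ = +1.1615 rad
tan C = Δλ / ΔM = +0.9643 → C = 43.96°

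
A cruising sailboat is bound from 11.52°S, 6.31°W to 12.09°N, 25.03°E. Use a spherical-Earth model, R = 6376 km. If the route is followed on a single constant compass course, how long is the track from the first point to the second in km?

4347 km

Rhumb course C = atan2(Δλ, Δψ) with Δψ = ln[tan(π/4+φ₂/2)/tan(π/4+φ₁/2)] = +0.4150, Δλ = +0.5470 → C = 52.81°
d = R·|Δφ| / |cos C| = 6376·0.41207 / 0.60445 = 4347 km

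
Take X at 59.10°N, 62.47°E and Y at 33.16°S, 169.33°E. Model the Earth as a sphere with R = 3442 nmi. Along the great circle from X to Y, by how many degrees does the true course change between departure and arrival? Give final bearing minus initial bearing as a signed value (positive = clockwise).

At departure: θ₁ = atan2(sin Δλ cos φ₂, cos φ₁ sin φ₂ − sin φ₁ cos φ₂ cos Δλ) = 95.17°
At arrival: θ₂ = atan2(sin Δλ cos φ₁, −cos φ₂ sin φ₁ + sin φ₂ cos φ₁ cos Δλ) = 142.34°
Δθ = θ₂ − θ₁ = +47.2°

+47.2°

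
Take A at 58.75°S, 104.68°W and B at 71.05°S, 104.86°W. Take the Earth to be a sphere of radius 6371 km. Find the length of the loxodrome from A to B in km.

Rhumb course C = atan2(Δλ, Δψ) with Δψ = ln[tan(π/4+φ₂/2)/tan(π/4+φ₁/2)] = -0.5163, Δλ = -0.0031 → C = 180.35°
d = R·|Δφ| / |cos C| = 6371·0.21468 / 0.99998 = 1368 km

1368 km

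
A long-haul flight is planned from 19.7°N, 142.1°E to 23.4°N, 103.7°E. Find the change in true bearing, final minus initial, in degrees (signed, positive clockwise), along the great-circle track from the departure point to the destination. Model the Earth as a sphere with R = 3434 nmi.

Initial bearing θ₁ = atan2(sin Δλ cos φ₂, cos φ₁ sin φ₂ − sin φ₁ cos φ₂ cos Δλ) = 282.98°
Final bearing θ₂ = (initial bearing from the destination back to the start) + 180° = 268.40°
Δθ = θ₂ − θ₁ = -14.6°

-14.6°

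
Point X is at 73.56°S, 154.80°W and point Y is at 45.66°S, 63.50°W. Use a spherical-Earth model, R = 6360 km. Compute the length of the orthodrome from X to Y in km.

5222 km

cos σ = sin φ₁ sin φ₂ + cos φ₁ cos φ₂ cos Δλ
      = sin(-73.56°)sin(-45.66°) + cos(-73.56°)cos(-45.66°)cos(91.30°) = 0.6815
σ = 47.041° → d = Rσ = 6360·0.82102 = 5222 km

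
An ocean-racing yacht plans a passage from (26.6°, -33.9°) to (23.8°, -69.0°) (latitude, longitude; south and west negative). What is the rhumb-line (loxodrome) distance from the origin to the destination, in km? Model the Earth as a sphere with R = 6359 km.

3538 km

Rhumb course C = atan2(Δλ, Δψ) with Δψ = ln[tan(π/4+φ₂/2)/tan(π/4+φ₁/2)] = -0.0540, Δλ = -0.6126 → C = 264.96°
d = R·|Δφ| / |cos C| = 6359·0.04887 / 0.08783 = 3538 km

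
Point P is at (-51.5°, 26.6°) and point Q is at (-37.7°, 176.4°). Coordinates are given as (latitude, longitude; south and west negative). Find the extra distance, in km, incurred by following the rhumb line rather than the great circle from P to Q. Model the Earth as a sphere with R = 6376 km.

Great circle: cos σ = sin φ₁ sin φ₂ + cos φ₁ cos φ₂ cos Δλ,  σ = 1.5179 rad → d_gc = 9678.0 km
Rhumb line: Δψ = +0.3407, q = Δφ/Δψ = 0.7069, d_rh = R√(Δφ²+q²Δλ²) = 11884.1 km
Excess = 11884.1 − 9678.0 = 2206.1 ≈ 2206 km

2206 km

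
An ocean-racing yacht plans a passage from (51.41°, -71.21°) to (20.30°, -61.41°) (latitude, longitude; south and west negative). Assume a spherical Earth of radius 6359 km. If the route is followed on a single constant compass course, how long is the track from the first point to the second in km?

Rhumb course C = atan2(Δλ, Δψ) with Δψ = ln[tan(π/4+φ₂/2)/tan(π/4+φ₁/2)] = -0.6876, Δλ = +0.1710 → C = 166.03°
d = R·|Δφ| / |cos C| = 6359·0.54297 / 0.97043 = 3558 km

3558 km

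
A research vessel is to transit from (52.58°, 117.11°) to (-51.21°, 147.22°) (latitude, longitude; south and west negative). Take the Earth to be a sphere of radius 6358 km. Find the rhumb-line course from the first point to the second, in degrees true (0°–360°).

Meridional parts: M(φ₁)=+1.0827, M(φ₂)=-1.0440 → ΔM = -2.1267;  Δλ = +0.5255 rad
tan C = Δλ / ΔM = -0.2471 → C = 166.12°

166.1°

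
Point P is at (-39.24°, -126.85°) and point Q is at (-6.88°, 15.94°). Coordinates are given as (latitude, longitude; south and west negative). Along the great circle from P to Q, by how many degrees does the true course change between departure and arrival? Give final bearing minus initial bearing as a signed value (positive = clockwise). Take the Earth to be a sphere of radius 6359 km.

At departure: θ₁ = atan2(sin Δλ cos φ₂, cos φ₁ sin φ₂ − sin φ₁ cos φ₂ cos Δλ) = 134.64°
At arrival: θ₂ = atan2(sin Δλ cos φ₁, −cos φ₂ sin φ₁ + sin φ₂ cos φ₁ cos Δλ) = 33.71°
Δθ = θ₂ − θ₁ = -100.9°

-100.9°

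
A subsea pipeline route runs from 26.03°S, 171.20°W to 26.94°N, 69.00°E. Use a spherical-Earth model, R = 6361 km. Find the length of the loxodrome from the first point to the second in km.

14102 km

Rhumb course C = atan2(Δλ, Δψ) with Δψ = ln[tan(π/4+φ₂/2)/tan(π/4+φ₁/2)] = +0.9593, Δλ = -2.0909 → C = 294.65°
d = R·|Δφ| / |cos C| = 6361·0.92450 / 0.41702 = 14102 km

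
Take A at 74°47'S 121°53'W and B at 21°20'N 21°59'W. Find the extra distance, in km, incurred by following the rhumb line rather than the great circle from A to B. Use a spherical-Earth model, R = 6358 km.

Great circle: cos σ = sin φ₁ sin φ₂ + cos φ₁ cos φ₂ cos Δλ,  σ = 1.9748 rad → d_gc = 12555.6 km
Rhumb line: Δψ = +2.3943, q = Δφ/Δψ = 0.7006, d_rh = R√(Δφ²+q²Δλ²) = 13194.2 km
Excess = 13194.2 − 12555.6 = 638.6 ≈ 639 km

639 km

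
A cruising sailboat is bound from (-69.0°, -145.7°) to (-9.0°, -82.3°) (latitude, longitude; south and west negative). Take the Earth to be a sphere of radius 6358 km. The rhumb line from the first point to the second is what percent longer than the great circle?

Great circle: σ = 1.2614 rad → d_gc = Rσ = 8019.7 km
Rhumb: Δφ = +1.0472, Δλ = +1.1065, Δψ = +1.5278, q = Δφ/Δψ = 0.6854 → d_rh = R√(Δφ²+q²Δλ²) = 8220.9 km
Excess = (8220.9 − 8019.7) / 8019.7 = 201.2 / 8019.7 = 2.51% ≈ 2.5%

2.5%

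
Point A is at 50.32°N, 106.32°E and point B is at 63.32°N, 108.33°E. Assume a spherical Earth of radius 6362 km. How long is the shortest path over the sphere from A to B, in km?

cos σ = sin φ₁ sin φ₂ + cos φ₁ cos φ₂ cos Δλ
      = sin(50.32°)sin(63.32°) + cos(50.32°)cos(63.32°)cos(2.01°) = 0.9742
σ = 13.045° → d = Rσ = 6362·0.22768 = 1448 km

1448 km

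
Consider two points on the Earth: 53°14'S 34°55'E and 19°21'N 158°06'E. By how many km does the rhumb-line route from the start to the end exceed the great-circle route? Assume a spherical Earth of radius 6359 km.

554 km

Great circle: cos σ = sin φ₁ sin φ₂ + cos φ₁ cos φ₂ cos Δλ,  σ = 2.1828 rad → d_gc = 13880.6 km
Rhumb line: Δψ = +1.4459, q = Δφ/Δψ = 0.8761, d_rh = R√(Δφ²+q²Δλ²) = 14434.8 km
Excess = 14434.8 − 13880.6 = 554.2 ≈ 554 km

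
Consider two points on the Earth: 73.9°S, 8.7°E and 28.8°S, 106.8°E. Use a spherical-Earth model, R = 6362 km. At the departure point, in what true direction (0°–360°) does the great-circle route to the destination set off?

106.2°

θ = atan2( sin Δλ·cos φ₂ ,  cos φ₁ sin φ₂ − sin φ₁ cos φ₂ cos Δλ )
  = atan2(+0.8676, -0.2522) = 106.21°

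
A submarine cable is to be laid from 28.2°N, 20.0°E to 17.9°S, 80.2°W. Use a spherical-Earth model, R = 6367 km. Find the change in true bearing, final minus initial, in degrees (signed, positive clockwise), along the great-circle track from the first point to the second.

-13.3°

Initial bearing θ₁ = atan2(sin Δλ cos φ₂, cos φ₁ sin φ₂ − sin φ₁ cos φ₂ cos Δλ) = 258.46°
Final bearing θ₂ = (initial bearing from the destination back to the start) + 180° = 245.15°
Δθ = θ₂ − θ₁ = -13.3°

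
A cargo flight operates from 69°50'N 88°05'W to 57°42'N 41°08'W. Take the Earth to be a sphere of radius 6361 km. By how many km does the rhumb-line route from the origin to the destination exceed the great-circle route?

Great circle: cos σ = sin φ₁ sin φ₂ + cos φ₁ cos φ₂ cos Δλ,  σ = 0.4048 rad → d_gc = 2574.7 km
Rhumb line: Δψ = -0.4876, q = Δφ/Δψ = 0.4343, d_rh = R√(Δφ²+q²Δλ²) = 2634.1 km
Excess = 2634.1 − 2574.7 = 59.4 ≈ 59 km

59 km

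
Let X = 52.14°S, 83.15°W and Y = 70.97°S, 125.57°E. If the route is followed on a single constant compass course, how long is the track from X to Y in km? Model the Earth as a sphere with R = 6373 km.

Rhumb course C = atan2(Δλ, Δψ) with Δψ = ln[tan(π/4+φ₂/2)/tan(π/4+φ₁/2)] = -0.7160, Δλ = -2.6403 → C = 254.83°
d = R·|Δφ| / |cos C| = 6373·0.32865 / 0.26171 = 8003 km

8003 km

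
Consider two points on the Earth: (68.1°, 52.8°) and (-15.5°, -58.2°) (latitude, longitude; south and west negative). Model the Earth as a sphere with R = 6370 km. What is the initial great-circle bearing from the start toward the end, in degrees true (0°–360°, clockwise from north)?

θ = atan2( sin Δλ·cos φ₂ ,  cos φ₁ sin φ₂ − sin φ₁ cos φ₂ cos Δλ )
  = atan2(-0.8996, +0.2207) = 283.79°

283.8°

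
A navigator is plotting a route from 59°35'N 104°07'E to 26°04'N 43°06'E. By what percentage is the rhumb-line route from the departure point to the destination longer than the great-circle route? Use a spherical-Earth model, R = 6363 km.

Great circle: σ = 0.9282 rad → d_gc = Rσ = 5905.9 km
Rhumb: Δφ = -0.5850, Δλ = -1.0649, Δψ = -0.8310, q = Δφ/Δψ = 0.7039 → d_rh = R√(Δφ²+q²Δλ²) = 6050.5 km
Excess = (6050.5 − 5905.9) / 5905.9 = 144.6 / 5905.9 = 2.448% ≈ 2.4%

2.4%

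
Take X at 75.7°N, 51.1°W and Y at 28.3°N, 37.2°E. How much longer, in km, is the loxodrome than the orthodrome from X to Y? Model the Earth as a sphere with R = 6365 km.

Great circle: cos σ = sin φ₁ sin φ₂ + cos φ₁ cos φ₂ cos Δλ,  σ = 1.0862 rad → d_gc = 6913.7 km
Rhumb line: Δψ = -1.5606, q = Δφ/Δψ = 0.5301, d_rh = R√(Δφ²+q²Δλ²) = 7400.5 km
Excess = 7400.5 − 6913.7 = 486.8 ≈ 487 km

487 km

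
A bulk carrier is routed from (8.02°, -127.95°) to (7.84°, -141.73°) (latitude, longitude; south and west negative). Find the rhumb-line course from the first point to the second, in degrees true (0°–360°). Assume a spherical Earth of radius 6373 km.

Δψ = ln[tan(π/4+φ₂/2)/tan(π/4+φ₁/2)] = -0.0032
Δλ = -0.2405 rad (taken the short way round)
course = atan2(Δλ, Δψ) = 269.24°

269.2°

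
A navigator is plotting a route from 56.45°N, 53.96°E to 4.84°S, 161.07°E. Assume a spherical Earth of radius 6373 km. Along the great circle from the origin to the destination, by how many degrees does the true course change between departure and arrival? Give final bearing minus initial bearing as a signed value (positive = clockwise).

Initial bearing θ₁ = atan2(sin Δλ cos φ₂, cos φ₁ sin φ₂ − sin φ₁ cos φ₂ cos Δλ) = 78.27°
Final bearing θ₂ = (initial bearing from the destination back to the start) + 180° = 147.11°
Δθ = θ₂ − θ₁ = +68.8°

+68.8°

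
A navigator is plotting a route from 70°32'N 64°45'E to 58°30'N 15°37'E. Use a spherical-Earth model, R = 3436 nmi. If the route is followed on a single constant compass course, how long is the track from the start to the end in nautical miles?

Δψ = ln[tan(π/4+φ₂/2)/tan(π/4+φ₁/2)] = -0.4972;  Δφ = -0.2100 rad,  Δλ = -0.8575 rad
q = Δφ/Δψ = 0.4224
d = R·√(Δφ² + q²Δλ²) = 3436·0.41869 = 1439 nmi

1439 nmi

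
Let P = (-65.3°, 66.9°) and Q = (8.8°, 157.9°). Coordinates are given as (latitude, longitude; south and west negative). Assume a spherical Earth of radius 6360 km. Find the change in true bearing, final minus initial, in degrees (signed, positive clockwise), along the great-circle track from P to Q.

At departure: θ₁ = atan2(sin Δλ cos φ₂, cos φ₁ sin φ₂ − sin φ₁ cos φ₂ cos Δλ) = 87.20°
At arrival: θ₂ = atan2(sin Δλ cos φ₁, −cos φ₂ sin φ₁ + sin φ₂ cos φ₁ cos Δλ) = 24.98°
Δθ = θ₂ − θ₁ = -62.2°

-62.2°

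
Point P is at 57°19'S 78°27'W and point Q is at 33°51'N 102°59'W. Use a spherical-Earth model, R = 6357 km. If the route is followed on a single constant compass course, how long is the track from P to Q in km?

Δψ = ln[tan(π/4+φ₂/2)/tan(π/4+φ₁/2)] = +1.8554;  Δφ = +1.5912 rad,  Δλ = -0.4282 rad
q = Δφ/Δψ = 0.8576
d = R·√(Δφ² + q²Δλ²) = 6357·1.63298 = 10381 km

10381 km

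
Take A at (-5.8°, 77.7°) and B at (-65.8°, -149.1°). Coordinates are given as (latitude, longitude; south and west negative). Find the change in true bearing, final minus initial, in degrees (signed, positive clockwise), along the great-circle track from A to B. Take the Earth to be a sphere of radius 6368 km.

-114.7°

At departure: θ₁ = atan2(sin Δλ cos φ₂, cos φ₁ sin φ₂ − sin φ₁ cos φ₂ cos Δλ) = 162.29°
At arrival: θ₂ = atan2(sin Δλ cos φ₁, −cos φ₂ sin φ₁ + sin φ₂ cos φ₁ cos Δλ) = 47.58°
Δθ = θ₂ − θ₁ = -114.7°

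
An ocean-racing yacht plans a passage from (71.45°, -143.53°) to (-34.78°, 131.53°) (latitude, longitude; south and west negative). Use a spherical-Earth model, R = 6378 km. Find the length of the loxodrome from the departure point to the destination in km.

Rhumb course C = atan2(Δλ, Δψ) with Δψ = ln[tan(π/4+φ₂/2)/tan(π/4+φ₁/2)] = -2.4603, Δλ = -1.4825 → C = 211.07°
d = R·|Δφ| / |cos C| = 6378·1.85406 / 0.85652 = 13806 km

13806 km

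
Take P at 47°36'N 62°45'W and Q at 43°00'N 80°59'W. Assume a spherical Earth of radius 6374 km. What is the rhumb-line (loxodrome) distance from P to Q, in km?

1515 km

Rhumb course C = atan2(Δλ, Δψ) with Δψ = ln[tan(π/4+φ₂/2)/tan(π/4+φ₁/2)] = -0.1142, Δλ = -0.3182 → C = 250.25°
d = R·|Δφ| / |cos C| = 6374·0.08029 / 0.33785 = 1515 km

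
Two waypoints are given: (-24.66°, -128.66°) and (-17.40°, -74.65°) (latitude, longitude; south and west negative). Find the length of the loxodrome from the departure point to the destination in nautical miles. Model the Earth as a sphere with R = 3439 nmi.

3054 nmi

Rhumb course C = atan2(Δλ, Δψ) with Δψ = ln[tan(π/4+φ₂/2)/tan(π/4+φ₁/2)] = +0.1359, Δλ = +0.9427 → C = 81.80°
d = R·|Δφ| / |cos C| = 3439·0.12671 / 0.14266 = 3054 nmi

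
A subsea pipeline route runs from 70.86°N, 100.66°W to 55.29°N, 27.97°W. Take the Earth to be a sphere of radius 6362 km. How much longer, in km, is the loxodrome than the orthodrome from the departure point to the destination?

213 km

Great circle: cos σ = sin φ₁ sin φ₂ + cos φ₁ cos φ₂ cos Δλ,  σ = 0.5878 rad → d_gc = 3739.7 km
Rhumb line: Δψ = -0.6171, q = Δφ/Δψ = 0.4403, d_rh = R√(Δφ²+q²Δλ²) = 3952.3 km
Excess = 3952.3 − 3739.7 = 212.6 ≈ 213 km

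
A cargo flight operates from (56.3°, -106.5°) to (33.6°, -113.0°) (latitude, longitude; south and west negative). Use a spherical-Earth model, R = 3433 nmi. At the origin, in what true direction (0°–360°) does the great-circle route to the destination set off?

193.9°

N = sin Δλ·cos φ₂ = -0.0943;  D = cos φ₁ sin φ₂ − sin φ₁ cos φ₂ cos Δλ = -0.3815
initial course = atan2(N, D) = 193.88°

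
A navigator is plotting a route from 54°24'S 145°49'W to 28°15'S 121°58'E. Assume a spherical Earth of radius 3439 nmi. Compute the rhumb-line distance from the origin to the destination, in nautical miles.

Δψ = ln[tan(π/4+φ₂/2)/tan(π/4+φ₁/2)] = +0.6218;  Δφ = +0.4564 rad,  Δλ = -1.6095 rad
q = Δφ/Δψ = 0.7340
d = R·√(Δφ² + q²Δλ²) = 3439·1.26651 = 4356 nmi

4356 nmi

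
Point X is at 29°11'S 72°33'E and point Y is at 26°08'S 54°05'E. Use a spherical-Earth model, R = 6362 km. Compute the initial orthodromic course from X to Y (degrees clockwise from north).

θ = atan2( sin Δλ·cos φ₂ ,  cos φ₁ sin φ₂ − sin φ₁ cos φ₂ cos Δλ )
  = atan2(-0.2844, +0.0307) = 276.15°

276.2°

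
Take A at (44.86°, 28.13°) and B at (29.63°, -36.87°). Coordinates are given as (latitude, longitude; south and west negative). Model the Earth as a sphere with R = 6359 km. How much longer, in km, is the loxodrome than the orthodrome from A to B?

Great circle: cos σ = sin φ₁ sin φ₂ + cos φ₁ cos φ₂ cos Δλ,  σ = 0.9158 rad → d_gc = 5823.8 km
Rhumb line: Δψ = -0.3361, q = Δφ/Δψ = 0.7910, d_rh = R√(Δφ²+q²Δλ²) = 5951.2 km
Excess = 5951.2 − 5823.8 = 127.4 ≈ 127 km

127 km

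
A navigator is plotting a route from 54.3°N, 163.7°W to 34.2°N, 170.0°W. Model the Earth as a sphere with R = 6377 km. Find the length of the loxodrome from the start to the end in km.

2291 km

Rhumb course C = atan2(Δλ, Δψ) with Δψ = ln[tan(π/4+φ₂/2)/tan(π/4+φ₁/2)] = -0.4972, Δλ = -0.1100 → C = 192.47°
d = R·|Δφ| / |cos C| = 6377·0.35081 / 0.97641 = 2291 km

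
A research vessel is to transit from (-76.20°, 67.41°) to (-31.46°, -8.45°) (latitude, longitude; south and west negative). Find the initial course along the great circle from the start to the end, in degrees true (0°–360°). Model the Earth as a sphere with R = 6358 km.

275.4°

N = sin Δλ·cos φ₂ = -0.8272;  D = cos φ₁ sin φ₂ − sin φ₁ cos φ₂ cos Δλ = +0.0779
initial course = atan2(N, D) = 275.38°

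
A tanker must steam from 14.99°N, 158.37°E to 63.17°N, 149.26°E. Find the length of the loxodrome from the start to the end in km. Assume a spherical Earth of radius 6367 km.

5403 km

Rhumb course C = atan2(Δλ, Δψ) with Δψ = ln[tan(π/4+φ₂/2)/tan(π/4+φ₁/2)] = +1.1687, Δλ = -0.1590 → C = 352.25°
d = R·|Δφ| / |cos C| = 6367·0.84090 / 0.99087 = 5403 km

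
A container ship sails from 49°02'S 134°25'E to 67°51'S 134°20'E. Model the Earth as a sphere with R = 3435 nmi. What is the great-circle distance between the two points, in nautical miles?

cos σ = sin φ₁ sin φ₂ + cos φ₁ cos φ₂ cos Δλ
      = sin(-49.03°)sin(-67.85°) + cos(-49.03°)cos(-67.85°)cos(-0.08°) = 0.9466
σ = 18.817° → d = Rσ = 3435·0.32841 = 1128 nmi

1128 nmi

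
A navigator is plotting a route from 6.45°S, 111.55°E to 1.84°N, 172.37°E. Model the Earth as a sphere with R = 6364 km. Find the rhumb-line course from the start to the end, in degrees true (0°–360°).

82.2°

Meridional parts: M(φ₁)=-0.1128, M(φ₂)=+0.0321 → ΔM = +0.1449;  Δλ = +1.0615 rad
tan C = Δλ / ΔM = +7.3242 → C = 82.23°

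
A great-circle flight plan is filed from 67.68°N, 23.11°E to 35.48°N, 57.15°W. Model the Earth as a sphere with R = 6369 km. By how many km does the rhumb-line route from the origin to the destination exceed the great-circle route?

340 km

Great circle: cos σ = sin φ₁ sin φ₂ + cos φ₁ cos φ₂ cos Δλ,  σ = 0.9407 rad → d_gc = 5991.1 km
Rhumb line: Δψ = -0.9600, q = Δφ/Δψ = 0.5854, d_rh = R√(Δφ²+q²Δλ²) = 6331.5 km
Excess = 6331.5 − 5991.1 = 340.4 ≈ 340 km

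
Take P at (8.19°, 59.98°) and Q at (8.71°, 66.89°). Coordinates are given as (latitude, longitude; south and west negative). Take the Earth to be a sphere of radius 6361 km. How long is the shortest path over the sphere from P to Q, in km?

cos σ = sin φ₁ sin φ₂ + cos φ₁ cos φ₂ cos Δλ
      = sin(8.19°)sin(8.71°) + cos(8.19°)cos(8.71°)cos(6.91°) = 0.9929
σ = 6.855° → d = Rσ = 6361·0.11964 = 761 km

761 km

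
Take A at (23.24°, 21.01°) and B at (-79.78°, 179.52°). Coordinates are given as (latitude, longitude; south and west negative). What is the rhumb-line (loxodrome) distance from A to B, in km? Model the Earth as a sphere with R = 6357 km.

Rhumb course C = atan2(Δλ, Δψ) with Δψ = ln[tan(π/4+φ₂/2)/tan(π/4+φ₁/2)] = -2.8316, Δλ = +2.7665 → C = 135.67°
d = R·|Δφ| / |cos C| = 6357·1.79804 / 0.71528 = 15980 km

15980 km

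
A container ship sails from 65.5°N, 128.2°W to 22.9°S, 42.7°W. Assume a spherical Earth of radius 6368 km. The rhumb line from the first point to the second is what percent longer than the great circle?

2.4%

Great circle: σ = 1.9009 rad → d_gc = Rσ = 12104.8 km
Rhumb: Δφ = -1.5429, Δλ = +1.4923, Δψ = -1.9381, q = Δφ/Δψ = 0.7961 → d_rh = R√(Δφ²+q²Δλ²) = 12400.0 km
Excess = (12400.0 − 12104.8) / 12104.8 = 295.2 / 12104.8 = 2.44% ≈ 2.4%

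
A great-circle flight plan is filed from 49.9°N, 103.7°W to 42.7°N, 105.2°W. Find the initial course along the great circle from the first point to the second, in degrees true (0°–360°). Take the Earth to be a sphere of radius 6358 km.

188.7°

θ = atan2( sin Δλ·cos φ₂ ,  cos φ₁ sin φ₂ − sin φ₁ cos φ₂ cos Δλ )
  = atan2(-0.0192, -0.1251) = 188.74°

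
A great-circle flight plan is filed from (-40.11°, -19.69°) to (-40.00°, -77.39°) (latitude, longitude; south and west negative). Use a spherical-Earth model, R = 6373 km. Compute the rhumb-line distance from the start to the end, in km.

4912 km

Δψ = ln[tan(π/4+φ₂/2)/tan(π/4+φ₁/2)] = +0.0025;  Δφ = +0.0019 rad,  Δλ = -1.0071 rad
q = Δφ/Δψ = 0.7654
d = R·√(Δφ² + q²Δλ²) = 6373·0.77083 = 4912 km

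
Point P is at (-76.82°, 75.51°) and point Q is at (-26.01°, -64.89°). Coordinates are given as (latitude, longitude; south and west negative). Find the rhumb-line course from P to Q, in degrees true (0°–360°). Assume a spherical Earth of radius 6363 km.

Δψ = ln[tan(π/4+φ₂/2)/tan(π/4+φ₁/2)] = +1.6878
Δλ = -2.4504 rad (taken the short way round)
course = atan2(Δλ, Δψ) = 304.56°

304.6°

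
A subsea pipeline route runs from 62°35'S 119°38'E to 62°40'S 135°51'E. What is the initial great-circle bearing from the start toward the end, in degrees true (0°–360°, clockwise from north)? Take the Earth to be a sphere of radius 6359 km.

97.8°

N = sin Δλ·cos φ₂ = +0.1282;  D = cos φ₁ sin φ₂ − sin φ₁ cos φ₂ cos Δλ = -0.0177
initial course = atan2(N, D) = 97.85°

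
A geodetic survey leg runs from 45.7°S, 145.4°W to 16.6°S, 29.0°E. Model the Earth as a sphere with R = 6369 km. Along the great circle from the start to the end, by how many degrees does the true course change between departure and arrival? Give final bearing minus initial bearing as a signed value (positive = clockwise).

Initial bearing θ₁ = atan2(sin Δλ cos φ₂, cos φ₁ sin φ₂ − sin φ₁ cos φ₂ cos Δλ) = 173.95°
Final bearing θ₂ = (initial bearing from the destination back to the start) + 180° = 4.41°
Δθ = θ₂ − θ₁ = -169.5°

-169.5°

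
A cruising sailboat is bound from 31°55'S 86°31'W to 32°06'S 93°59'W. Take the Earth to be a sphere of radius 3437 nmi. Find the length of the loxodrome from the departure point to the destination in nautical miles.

Δψ = ln[tan(π/4+φ₂/2)/tan(π/4+φ₁/2)] = -0.0038;  Δφ = -0.0032 rad,  Δλ = -0.1303 rad
q = Δφ/Δψ = 0.8480
d = R·√(Δφ² + q²Δλ²) = 3437·0.11055 = 380 nmi

380 nmi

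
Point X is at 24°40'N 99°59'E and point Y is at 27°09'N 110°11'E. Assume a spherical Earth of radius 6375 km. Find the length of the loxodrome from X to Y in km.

1057 km

Δψ = ln[tan(π/4+φ₂/2)/tan(π/4+φ₁/2)] = +0.0482;  Δφ = +0.0433 rad,  Δλ = +0.1780 rad
q = Δφ/Δψ = 0.8994
d = R·√(Δφ² + q²Δλ²) = 6375·0.16588 = 1057 km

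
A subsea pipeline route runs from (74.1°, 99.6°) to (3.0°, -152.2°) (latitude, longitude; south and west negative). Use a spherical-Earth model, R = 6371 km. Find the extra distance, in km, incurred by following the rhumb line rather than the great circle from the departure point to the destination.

Great circle: cos σ = sin φ₁ sin φ₂ + cos φ₁ cos φ₂ cos Δλ,  σ = 1.6059 rad → d_gc = 10231.3 km
Rhumb line: Δψ = -1.9162, q = Δφ/Δψ = 0.6476, d_rh = R√(Δφ²+q²Δλ²) = 11100.0 km
Excess = 11100.0 − 10231.3 = 868.7 ≈ 869 km

869 km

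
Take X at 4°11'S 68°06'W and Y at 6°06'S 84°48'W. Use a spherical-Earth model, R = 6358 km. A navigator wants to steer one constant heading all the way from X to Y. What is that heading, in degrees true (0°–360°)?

Meridional parts: M(φ₁)=-0.0731, M(φ₂)=-0.1067 → ΔM = -0.0336;  Δλ = -0.2915 rad
tan C = Δλ / ΔM = +8.6776 → C = 263.43°

263.4°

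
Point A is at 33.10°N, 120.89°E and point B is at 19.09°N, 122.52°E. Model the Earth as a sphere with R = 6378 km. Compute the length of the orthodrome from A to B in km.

Haversine: a = sin²(Δφ/2)+cos φ₁ cos φ₂ sin²(Δλ/2) = 0.01503;  σ = 2·atan2(√a,√(1−a))
σ = 14.086° → d = Rσ = 6378·0.24584 = 1568 km

1568 km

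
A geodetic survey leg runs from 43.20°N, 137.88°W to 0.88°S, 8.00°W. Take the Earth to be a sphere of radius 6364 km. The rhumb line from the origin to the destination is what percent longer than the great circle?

Great circle: σ = 2.0690 rad → d_gc = Rσ = 13167.2 km
Rhumb: Δφ = -0.7693, Δλ = +2.2668, Δψ = -0.8530, q = Δφ/Δψ = 0.9019 → d_rh = R√(Δφ²+q²Δλ²) = 13902.2 km
Excess = (13902.2 − 13167.2) / 13167.2 = 735.0 / 13167.2 = 5.58% ≈ 5.6%

5.6%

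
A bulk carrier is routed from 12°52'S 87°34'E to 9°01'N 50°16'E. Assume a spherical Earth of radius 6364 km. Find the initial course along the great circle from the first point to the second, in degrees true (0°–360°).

298.7°

N = sin Δλ·cos φ₂ = -0.5985;  D = cos φ₁ sin φ₂ − sin φ₁ cos φ₂ cos Δλ = +0.3277
initial course = atan2(N, D) = 298.70°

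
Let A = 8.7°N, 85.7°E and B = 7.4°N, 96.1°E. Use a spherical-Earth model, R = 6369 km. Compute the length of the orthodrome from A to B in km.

1154 km

cos σ = sin φ₁ sin φ₂ + cos φ₁ cos φ₂ cos Δλ
      = sin(8.70°)sin(7.40°) + cos(8.70°)cos(7.40°)cos(10.40°) = 0.9836
σ = 10.379° → d = Rσ = 6369·0.18114 = 1154 km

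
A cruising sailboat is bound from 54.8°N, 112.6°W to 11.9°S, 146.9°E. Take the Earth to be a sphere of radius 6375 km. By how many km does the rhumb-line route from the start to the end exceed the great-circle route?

Great circle: cos σ = sin φ₁ sin φ₂ + cos φ₁ cos φ₂ cos Δλ,  σ = 1.8455 rad → d_gc = 11765.2 km
Rhumb line: Δψ = -1.3574, q = Δφ/Δψ = 0.8576, d_rh = R√(Δφ²+q²Δλ²) = 12126.4 km
Excess = 12126.4 − 11765.2 = 361.2 ≈ 361 km

361 km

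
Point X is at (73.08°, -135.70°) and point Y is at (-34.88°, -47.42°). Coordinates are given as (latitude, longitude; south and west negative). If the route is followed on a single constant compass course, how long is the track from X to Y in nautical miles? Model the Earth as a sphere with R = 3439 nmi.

7566 nmi

Rhumb course C = atan2(Δλ, Δψ) with Δψ = ln[tan(π/4+φ₂/2)/tan(π/4+φ₁/2)] = -2.5559, Δλ = +1.5408 → C = 148.92°
d = R·|Δφ| / |cos C| = 3439·1.88426 / 0.85642 = 7566 nmi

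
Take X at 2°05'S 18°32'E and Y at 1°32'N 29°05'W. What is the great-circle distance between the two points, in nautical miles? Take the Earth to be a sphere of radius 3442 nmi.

2868 nmi

Haversine: a = sin²(Δφ/2)+cos φ₁ cos φ₂ sin²(Δλ/2) = 0.16379;  σ = 2·atan2(√a,√(1−a))
σ = 47.745° → d = Rσ = 3442·0.83331 = 2868 nmi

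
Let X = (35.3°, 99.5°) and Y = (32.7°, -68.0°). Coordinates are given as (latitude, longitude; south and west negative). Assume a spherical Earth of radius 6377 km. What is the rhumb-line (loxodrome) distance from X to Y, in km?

15456 km

Δψ = ln[tan(π/4+φ₂/2)/tan(π/4+φ₁/2)] = -0.0547;  Δφ = -0.0454 rad,  Δλ = -2.9234 rad
q = Δφ/Δψ = 0.8289
d = R·√(Δφ² + q²Δλ²) = 6377·2.42366 = 15456 km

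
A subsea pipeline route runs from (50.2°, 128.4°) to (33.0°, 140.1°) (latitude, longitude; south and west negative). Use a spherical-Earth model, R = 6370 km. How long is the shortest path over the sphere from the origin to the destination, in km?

Haversine: a = sin²(Δφ/2)+cos φ₁ cos φ₂ sin²(Δλ/2) = 0.02794;  σ = 2·atan2(√a,√(1−a))
σ = 19.244° → d = Rσ = 6370·0.33587 = 2139 km

2139 km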